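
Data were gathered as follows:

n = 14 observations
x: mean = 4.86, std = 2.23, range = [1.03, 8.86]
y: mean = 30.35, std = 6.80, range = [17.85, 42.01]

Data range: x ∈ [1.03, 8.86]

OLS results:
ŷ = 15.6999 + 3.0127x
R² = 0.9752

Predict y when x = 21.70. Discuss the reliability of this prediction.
ŷ = 81.0755 (extrapolation — x = 21.70 lies outside [1.03, 8.86], so reliability is low).

Prediction calculation:
ŷ = 15.6999 + 3.0127 × 21.70
ŷ = 81.0755

Reliability:
- Data range: x ∈ [1.03, 8.86]
- Prediction point: x = 21.70 is 12.84 units above the observed range → this is EXTRAPOLATION, not interpolation

Why that matters here:
- R² describes fit only over the sampled x values; it says nothing about behaviour beyond them
- Real relationships often flatten, saturate, or turn nonlinear at extremes
- The standard error of prediction grows with (x − x̄)², and x = 21.70 is far from x̄ = 4.86

The R² = 0.9752 only validates the fit within [1.03, 8.86]; treat ŷ = 81.0755 with caution.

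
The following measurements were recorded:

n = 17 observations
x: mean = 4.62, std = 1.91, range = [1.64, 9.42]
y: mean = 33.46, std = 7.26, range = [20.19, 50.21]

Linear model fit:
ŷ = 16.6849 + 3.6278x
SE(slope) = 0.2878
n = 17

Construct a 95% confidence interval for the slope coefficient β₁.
The 95% CI for β₁ is (3.0144, 4.2412)

Confidence interval for the slope:

The 95% CI for β₁ is: β̂₁ ± t*(α/2, n-2) × SE(β̂₁)

Step 1: Find critical t-value
- Confidence level = 0.95
- Degrees of freedom = n - 2 = 17 - 2 = 15
- t*(α/2, 15) = 2.1314

Step 2: Calculate margin of error
Margin = 2.1314 × 0.2878 = 0.6134

Step 3: Construct interval
CI = 3.6278 ± 0.6134
CI = (3.0144, 4.2412)

Interpretation: We are 95% confident that the true slope β₁ lies between 3.0144 and 4.2412.
Since 0 is outside the interval, a two-sided test at α = 0.05 would reject H₀: β₁ = 0.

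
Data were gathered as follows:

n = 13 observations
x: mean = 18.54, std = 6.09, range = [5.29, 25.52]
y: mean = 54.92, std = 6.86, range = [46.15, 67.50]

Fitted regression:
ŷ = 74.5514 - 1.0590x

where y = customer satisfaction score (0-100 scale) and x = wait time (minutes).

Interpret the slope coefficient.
An increase of one minute in wait time is associated with a 1.0590 points decrease in predicted satisfaction score.

β₁ = -1.0590 is the change in predicted satisfaction score (points) per additional minute of wait time.

Interpretation:
- Wait time up by 1 minute → predicted satisfaction score decreases by 1.0590 points
- This is a linear approximation: the same per-unit change is assumed across the whole observed x range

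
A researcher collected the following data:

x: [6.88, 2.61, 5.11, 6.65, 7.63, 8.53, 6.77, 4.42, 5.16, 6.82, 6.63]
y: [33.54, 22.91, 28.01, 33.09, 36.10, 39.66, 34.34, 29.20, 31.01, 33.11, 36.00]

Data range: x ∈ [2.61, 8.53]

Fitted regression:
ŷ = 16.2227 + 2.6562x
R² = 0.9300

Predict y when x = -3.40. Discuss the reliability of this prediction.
The equation gives ŷ = 7.1916; however x = -3.40 is 6.01 units below the observed range, so this extrapolated value should not be trusted.

Prediction calculation:
ŷ = 16.2227 + 2.6562 × (-3.40)
ŷ = 7.1916

Reliability:
- Data range: x ∈ [2.61, 8.53]
- Prediction point: x = -3.40 is 6.01 units below the observed range → this is EXTRAPOLATION, not interpolation

Why that matters here:
- R² describes fit only over the sampled x values; it says nothing about behaviour beyond them
- Real relationships often flatten, saturate, or turn nonlinear at extremes
- There are no observations near this x to validate the fitted line there

Report the number if required, but flag clearly that it is an extrapolation.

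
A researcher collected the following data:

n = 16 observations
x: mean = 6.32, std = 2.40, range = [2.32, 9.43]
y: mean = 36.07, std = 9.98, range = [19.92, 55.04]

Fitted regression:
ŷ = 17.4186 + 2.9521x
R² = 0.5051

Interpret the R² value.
The model explains 50.51% of the variance in y (R² = 0.5051), leaving 49.49% unexplained; the fit is moderate.

R² = 1 − SS_res/SS_tot compares the residual scatter to the total scatter of y about its mean.

Here R² = 0.5051:
- Explained: 50.51% of the variation in y
- Unexplained (residual): 100% − 50.51% = 49.49%
- Rule of thumb (below 0.3 weak; 0.3 to below 0.7 moderate; 0.7 and above strong) → moderate

Note: R² never decreases when predictors are added, so it should not be used alone to compare models of different size.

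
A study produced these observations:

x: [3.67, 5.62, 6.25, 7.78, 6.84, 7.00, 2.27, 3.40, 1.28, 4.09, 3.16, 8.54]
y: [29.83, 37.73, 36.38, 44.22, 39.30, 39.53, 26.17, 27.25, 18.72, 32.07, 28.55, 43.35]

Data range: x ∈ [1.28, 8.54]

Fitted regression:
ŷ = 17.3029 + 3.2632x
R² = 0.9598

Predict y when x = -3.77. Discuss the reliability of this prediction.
ŷ = 5.0006, but this is extrapolation (below the data range [1.28, 8.54]) and may be unreliable.

Prediction calculation:
ŷ = 17.3029 + 3.2632 × (-3.77)
ŷ = 5.0006

Reliability:
- Data range: x ∈ [1.28, 8.54]
- Prediction point: x = -3.77 is 5.05 units below the observed range → this is EXTRAPOLATION, not interpolation

Why that matters here:
- Real relationships often flatten, saturate, or turn nonlinear at extremes
- The linear relationship may not hold outside the observed range

Report the number if required, but flag clearly that it is an extrapolation.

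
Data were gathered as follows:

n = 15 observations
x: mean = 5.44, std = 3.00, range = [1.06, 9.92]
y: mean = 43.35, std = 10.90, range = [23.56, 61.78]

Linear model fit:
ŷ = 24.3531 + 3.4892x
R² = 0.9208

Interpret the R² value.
About 92.08% of the variability in y is accounted for by the regression on x (R² = 0.9208) — a strong linear fit.

R² (coefficient of determination) measures the proportion of variance in y explained by the regression model.

Here R² = 0.9208:
- Explained: 92.08% of the variation in y
- Unexplained (residual): 100% − 92.08% = 7.92%
- Rule of thumb (below 0.3 weak; 0.3 to below 0.7 moderate; 0.7 and above strong) → strong

Note: R² never decreases when predictors are added, so it should not be used alone to compare models of different size.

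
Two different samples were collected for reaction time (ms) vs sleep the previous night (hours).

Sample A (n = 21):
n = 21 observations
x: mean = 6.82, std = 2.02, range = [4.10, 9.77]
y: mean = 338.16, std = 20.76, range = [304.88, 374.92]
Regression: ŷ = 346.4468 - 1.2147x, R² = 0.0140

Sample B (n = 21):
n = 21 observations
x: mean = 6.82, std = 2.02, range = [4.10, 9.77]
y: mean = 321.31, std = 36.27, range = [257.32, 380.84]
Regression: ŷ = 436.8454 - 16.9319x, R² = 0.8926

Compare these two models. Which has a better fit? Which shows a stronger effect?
Model B has the better fit (R² = 0.8926 vs 0.0140). Model B shows the stronger effect (|β₁| = 16.9319 vs 1.2147).

Model Comparison:

Fit — compare R²:
- Model A: R² = 0.0140 → 1.40% of variance in reaction time explained
- Model B: R² = 0.8926 → 89.26% of variance in reaction time explained
- 0.8926 > 0.0140 → Model B has the better fit

Strength of effect — compare |β₁|:
- Model A: β₁ = -1.2147 → predicted reaction time falls 1.2147 ms per additional hour of sleep
- Model B: β₁ = -16.9319 → predicted reaction time falls 16.9319 ms per additional hour of sleep
- |-1.2147| < |-16.9319| → Model B shows the stronger marginal effect

Notes:
- R² measures how tightly points cluster around the line; β₁ measures how steep the line is — they answer different questions.
- A steeper slope doesn't make a better model if the scatter around the line is large.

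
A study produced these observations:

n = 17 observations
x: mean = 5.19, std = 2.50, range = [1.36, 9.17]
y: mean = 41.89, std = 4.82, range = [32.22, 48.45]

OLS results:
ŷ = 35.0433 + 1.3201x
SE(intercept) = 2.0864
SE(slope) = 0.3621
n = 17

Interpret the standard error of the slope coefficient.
The slope 1.3201 is pinned down to within about ±0.3621 (one SE) by these data — relative uncertainty 27.4%, i.e. moderately precise.

What SE measures:
- The standard error quantifies the sampling variability of the coefficient estimate
- It is the estimated standard deviation of β̂₁ across hypothetical repeated samples of the same size
- Smaller SE → more precise estimate

Relative precision:
- SE / |β̂₁| = 0.3621 / 1.3201 = 27.4%
- Rule of thumb (under 20%: precise; 20% to under 50%: moderately precise; 50% or more: imprecise) → moderately precise

Link to interval estimation: a confidence interval for β₁ is β̂₁ ± t* × 0.3621, so SE sets the half-width per unit of t*.

What drives SE(β̂₁): larger n (here n = 17) → smaller SE; more residual scatter → larger SE; wider spread of x values → smaller SE.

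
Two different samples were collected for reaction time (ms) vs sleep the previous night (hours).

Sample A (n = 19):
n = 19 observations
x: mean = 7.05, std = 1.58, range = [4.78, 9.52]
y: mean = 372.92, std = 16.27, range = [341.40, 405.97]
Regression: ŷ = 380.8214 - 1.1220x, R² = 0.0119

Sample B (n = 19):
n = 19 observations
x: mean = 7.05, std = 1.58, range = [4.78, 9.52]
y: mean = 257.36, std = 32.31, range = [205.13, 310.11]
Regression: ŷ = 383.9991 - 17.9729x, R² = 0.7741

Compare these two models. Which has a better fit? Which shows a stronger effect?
Model B has the better fit (R² = 0.7741 vs 0.0119). Model B shows the stronger effect (|β₁| = 17.9729 vs 1.1220).

Model Comparison:

Which explains more variance? (R²)
- Model A: R² = 0.0119 → 1.19% of variance in reaction time explained
- Model B: R² = 0.7741 → 77.41% of variance in reaction time explained
- 0.7741 > 0.0119 → Model B has the better fit

Effect size (slope magnitude):
- Model A: β₁ = -1.1220 → predicted reaction time falls 1.1220 ms per additional hour of sleep
- Model B: β₁ = -17.9729 → predicted reaction time falls 17.9729 ms per additional hour of sleep
- |-1.1220| < |-17.9729| → Model B shows the stronger marginal effect

Notes:
- A steeper slope doesn't make a better model if the scatter around the line is large.
- The two samples could reflect different populations, time periods, or measurement quality.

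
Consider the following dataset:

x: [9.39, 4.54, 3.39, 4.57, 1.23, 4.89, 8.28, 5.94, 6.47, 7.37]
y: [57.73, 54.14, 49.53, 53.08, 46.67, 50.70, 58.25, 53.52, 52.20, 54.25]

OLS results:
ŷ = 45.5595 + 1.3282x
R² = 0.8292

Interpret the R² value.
The model explains 82.92% of the variance in y (R² = 0.8292), leaving 17.08% unexplained; the fit is strong.

The coefficient of determination R² is the fraction of the total variation in y that the fitted line accounts for.

Here R² = 0.8292:
- Explained: 82.92% of the variation in y
- Unexplained (residual): 100% − 82.92% = 17.08%
- Rule of thumb (below 0.3 weak; 0.3 to below 0.7 moderate; 0.7 and above strong) → strong

Note: R² says nothing about causation, and a high R² does not by itself mean the linear form is appropriate — check the residuals.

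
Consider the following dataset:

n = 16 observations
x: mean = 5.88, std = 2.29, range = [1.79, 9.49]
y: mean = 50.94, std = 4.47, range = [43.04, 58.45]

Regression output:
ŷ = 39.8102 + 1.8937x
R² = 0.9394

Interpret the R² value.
The model explains 93.94% of the variance in y (R² = 0.9394), leaving 6.06% unexplained; the fit is strong.

R² = 1 − SS_res/SS_tot compares the residual scatter to the total scatter of y about its mean.

Here R² = 0.9394:
- Explained: 93.94% of the variation in y
- Unexplained (residual): 100% − 93.94% = 6.06%
- Rule of thumb (below 0.3 weak; 0.3 to below 0.7 moderate; 0.7 and above strong) → strong

Equivalently, for simple linear regression R² = r², so |r| = √0.9394 ≈ 0.9692.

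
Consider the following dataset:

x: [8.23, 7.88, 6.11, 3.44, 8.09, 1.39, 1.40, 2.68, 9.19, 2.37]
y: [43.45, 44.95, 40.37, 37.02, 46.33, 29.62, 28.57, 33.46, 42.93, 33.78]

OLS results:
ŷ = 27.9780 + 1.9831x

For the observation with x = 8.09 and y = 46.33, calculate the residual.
Residual = 2.3087

The residual is the difference between the actual value and the predicted value:

Residual = y - ŷ

Step 1: Calculate predicted value
ŷ = 27.9780 + 1.9831 × 8.09
ŷ = 44.0213

Step 2: Calculate residual
Residual = 46.33 - 44.0213
Residual = 2.3087

Interpretation: the model underestimates the actual value by 2.3087 at this point (positive residual → observation lies above the fitted line).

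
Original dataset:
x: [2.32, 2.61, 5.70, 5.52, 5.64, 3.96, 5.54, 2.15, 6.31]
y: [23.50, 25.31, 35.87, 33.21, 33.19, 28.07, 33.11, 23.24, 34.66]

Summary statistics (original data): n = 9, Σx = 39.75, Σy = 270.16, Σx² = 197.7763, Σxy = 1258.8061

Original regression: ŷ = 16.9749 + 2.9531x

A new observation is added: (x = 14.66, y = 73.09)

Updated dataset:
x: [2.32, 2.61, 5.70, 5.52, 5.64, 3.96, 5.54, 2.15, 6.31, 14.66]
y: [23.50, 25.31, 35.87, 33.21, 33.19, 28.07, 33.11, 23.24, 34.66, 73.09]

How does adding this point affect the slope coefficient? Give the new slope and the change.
Adding the point moves β₁ from 2.9531 to 3.9665, i.e. it increases by 1.0134 (+34.3%).

The new point has HIGH LEVERAGE: x = 14.66 is far from the original mean x̄ = 39.75/9 ≈ 4.42 (original range [2.15, 6.31]).

Step 1: Update the sums with the new point (n goes from 9 to 10)
Σx  = 39.75 + 14.66 = 54.41
Σy  = 270.16 + 73.09 = 343.25
Σx² = 197.7763 + 14.66² = 197.7763 + 214.9156 = 412.6919
Σxy = 1258.8061 + 14.66×73.09 = 1258.8061 + 1071.4994 = 2330.3055

Step 2: Recompute the slope with b₁ = (nΣxy − ΣxΣy) / (nΣx² − (Σx)²)
Numerator   = 10×2330.3055 − 54.41×343.25 = 23303.0550 − 18676.2325 = 4626.8225
Denominator = 10×412.6919 − 54.41² = 4126.9190 − 2960.4481 = 1166.4709
b₁(new) = 4626.8225 / 1166.4709 = 3.9665

(Same formula on the original sums: (9×1258.8061 − 39.75×270.16) / (9×197.7763 − 39.75²) = 590.3949 / 199.9242 = 2.9531, matching the given fit.)

Step 3: Change in slope
Δβ₁ = 3.9665 − 2.9531 = +1.0134
Relative change = +1.0134 / 2.9531 × 100% = +34.3%
→ the slope increases when the point is added.

Because the point sits above the extension of the original line at a high-leverage x, it tilts the fit up.
In practice: check such a point for data-entry or measurement error; investigate whether it comes from the same population as the rest of the sample.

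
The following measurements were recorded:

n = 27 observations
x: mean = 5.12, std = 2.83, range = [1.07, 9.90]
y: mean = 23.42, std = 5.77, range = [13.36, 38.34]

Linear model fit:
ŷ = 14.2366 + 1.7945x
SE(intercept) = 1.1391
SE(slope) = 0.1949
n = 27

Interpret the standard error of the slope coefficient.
The slope 1.7945 is pinned down to within about ±0.1949 (one SE) by these data — relative uncertainty 10.9%, i.e. precise.

SE(β̂₁) = s / √Sxx, where s is the residual standard deviation and Sxx = Σ(x − x̄)². It is the yardstick for how far β̂₁ = 1.7945 could plausibly be from the true slope.

Relative precision:
- SE / |β̂₁| = 0.1949 / 1.7945 = 10.9%
- Rule of thumb (under 20%: precise; 20% to under 50%: moderately precise; 50% or more: imprecise) → precise

Rough 95% range (±2 SE): 1.7945 ± 0.3898 → (1.4047, 2.1843).

What drives SE(β̂₁): more residual scatter → larger SE; larger n (here n = 27) → smaller SE; wider spread of x values → smaller SE.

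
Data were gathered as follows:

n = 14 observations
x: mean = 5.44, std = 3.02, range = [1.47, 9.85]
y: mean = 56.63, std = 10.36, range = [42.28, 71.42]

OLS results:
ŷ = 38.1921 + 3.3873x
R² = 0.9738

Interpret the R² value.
About 97.38% of the variability in y is accounted for by the regression on x (R² = 0.9738) — a strong linear fit.

R² = 1 − SS_res/SS_tot compares the residual scatter to the total scatter of y about its mean.

Here R² = 0.9738:
- Explained: 97.38% of the variation in y
- Unexplained (residual): 100% − 97.38% = 2.62%
- Rule of thumb (below 0.3 weak; 0.3 to below 0.7 moderate; 0.7 and above strong) → strong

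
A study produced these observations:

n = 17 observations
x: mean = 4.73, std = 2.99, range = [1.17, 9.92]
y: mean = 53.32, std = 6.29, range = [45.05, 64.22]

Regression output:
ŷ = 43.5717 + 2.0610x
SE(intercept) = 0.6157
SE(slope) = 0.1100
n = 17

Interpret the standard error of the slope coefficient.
The slope 2.0610 is pinned down to within about ±0.1100 (one SE) by these data — relative uncertainty 5.3%, i.e. precise.

SE(β̂₁) = 0.1100 says: if we drew many samples of n = 17 from the same population and refit each time, the fitted slopes would scatter with a standard deviation of roughly 0.1100 around the true β₁.

Relative precision:
- SE / |β̂₁| = 0.1100 / 2.0610 = 5.3%
- Rule of thumb (under 20%: precise; 20% to under 50%: moderately precise; 50% or more: imprecise) → precise

Link to the t-test: t = β̂₁ / SE(β̂₁) = 2.0610 / 0.1100 = 18.7364, the statistic for H₀: β₁ = 0.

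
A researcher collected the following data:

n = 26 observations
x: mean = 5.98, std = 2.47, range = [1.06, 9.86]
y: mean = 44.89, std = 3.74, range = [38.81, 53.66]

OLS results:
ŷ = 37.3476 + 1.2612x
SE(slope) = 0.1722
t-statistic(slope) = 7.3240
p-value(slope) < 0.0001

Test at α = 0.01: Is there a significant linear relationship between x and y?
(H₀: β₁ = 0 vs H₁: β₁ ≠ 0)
p-value < 0.0001 < α = 0.01, so we reject H₀. The relationship is significant.

Hypothesis test for the slope coefficient:

H₀: β₁ = 0 (no linear relationship)
H₁: β₁ ≠ 0 (linear relationship exists)

Test statistic: t = β̂₁ / SE(β̂₁) = 1.2612 / 0.1722 = 7.3240

The p-value (<0.0001) is the probability, under H₀, of a t-statistic at least as extreme as |t| = 7.3240 (two-sided, df = n − 2 = 24).

Decision rule: reject H₀ if p-value < α.
p-value < 0.0001 < α = 0.01 → reject H₀.

Conclusion: the linear association between x and y is significant at the 1% level.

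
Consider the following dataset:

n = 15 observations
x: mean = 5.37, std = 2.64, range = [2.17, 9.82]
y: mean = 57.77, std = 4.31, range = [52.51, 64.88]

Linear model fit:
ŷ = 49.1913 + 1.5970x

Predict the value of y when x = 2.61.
ŷ = 53.3595

To predict y for x = 2.61, substitute into the regression equation:

ŷ = 49.1913 + 1.5970 × 2.61
ŷ = 49.1913 + 4.1682
ŷ = 53.3595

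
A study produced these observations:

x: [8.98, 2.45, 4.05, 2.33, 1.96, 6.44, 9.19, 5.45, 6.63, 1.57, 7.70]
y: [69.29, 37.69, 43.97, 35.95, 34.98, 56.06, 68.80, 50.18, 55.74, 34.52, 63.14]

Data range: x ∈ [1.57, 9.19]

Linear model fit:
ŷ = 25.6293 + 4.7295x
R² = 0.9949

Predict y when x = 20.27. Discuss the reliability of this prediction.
ŷ = 121.4963, but this is extrapolation (above the data range [1.57, 9.19]) and may be unreliable.

Prediction calculation:
ŷ = 25.6293 + 4.7295 × 20.27
ŷ = 121.4963

Reliability:
- Data range: x ∈ [1.57, 9.19]
- Prediction point: x = 20.27 is 11.08 units above the observed range → this is EXTRAPOLATION, not interpolation

Why that matters here:
- There are no observations near this x to validate the fitted line there
- Real relationships often flatten, saturate, or turn nonlinear at extremes
- R² describes fit only over the sampled x values; it says nothing about behaviour beyond them

The R² = 0.9949 only validates the fit within [1.57, 9.19]; treat ŷ = 121.4963 with caution.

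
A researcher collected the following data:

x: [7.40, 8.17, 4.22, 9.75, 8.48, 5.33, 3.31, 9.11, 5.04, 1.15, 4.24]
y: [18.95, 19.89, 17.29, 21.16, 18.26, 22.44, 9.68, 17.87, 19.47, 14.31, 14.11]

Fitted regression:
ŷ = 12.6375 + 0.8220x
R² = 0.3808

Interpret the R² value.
The model explains 38.08% of the variance in y (R² = 0.3808), leaving 61.92% unexplained; the fit is moderate.

The coefficient of determination R² is the fraction of the total variation in y that the fitted line accounts for.

Here R² = 0.3808:
- Explained: 38.08% of the variation in y
- Unexplained (residual): 100% − 38.08% = 61.92%
- Rule of thumb (below 0.3 weak; 0.3 to below 0.7 moderate; 0.7 and above strong) → moderate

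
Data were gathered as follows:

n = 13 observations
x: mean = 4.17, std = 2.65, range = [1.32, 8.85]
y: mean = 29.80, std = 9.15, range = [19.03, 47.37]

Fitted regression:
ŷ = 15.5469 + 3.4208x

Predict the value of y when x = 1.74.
ŷ = 21.4991

x = 1.74 lies inside the observed range [1.32, 8.85], so the fitted equation applies directly:

ŷ = 15.5469 + 3.4208 × 1.74
ŷ = 15.5469 + 5.9522
ŷ = 21.4991

This is the fitted mean response at that x — an individual observation would come with a wider prediction interval.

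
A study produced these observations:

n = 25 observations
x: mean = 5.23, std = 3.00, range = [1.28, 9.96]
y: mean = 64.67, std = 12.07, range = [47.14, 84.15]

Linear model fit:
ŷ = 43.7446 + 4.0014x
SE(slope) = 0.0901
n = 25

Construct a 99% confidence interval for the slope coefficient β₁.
The 99% CI for β₁ is (3.7485, 4.2543)

Confidence interval for the slope:

The 99% CI for β₁ is: β̂₁ ± t*(α/2, n-2) × SE(β̂₁)

Step 1: Find critical t-value
- Confidence level = 0.99
- Degrees of freedom = n - 2 = 25 - 2 = 23
- t*(α/2, 23) = 2.8073

Step 2: Calculate margin of error
Margin = 2.8073 × 0.0901 = 0.2529

Step 3: Construct interval
CI = 4.0014 ± 0.2529
CI = (3.7485, 4.2543)

Interpretation: We are 99% confident that the true slope β₁ lies between 3.7485 and 4.2543.
The interval does not include 0, suggesting a significant linear relationship.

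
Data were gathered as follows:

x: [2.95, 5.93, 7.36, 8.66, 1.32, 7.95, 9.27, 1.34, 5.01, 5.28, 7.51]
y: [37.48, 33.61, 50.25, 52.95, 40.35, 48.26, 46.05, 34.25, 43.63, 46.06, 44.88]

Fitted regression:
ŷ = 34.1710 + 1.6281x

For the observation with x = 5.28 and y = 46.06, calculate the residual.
Residual = 3.2926

The residual is the difference between the actual value and the predicted value:

Residual = y - ŷ

Step 1: Calculate predicted value
ŷ = 34.1710 + 1.6281 × 5.28
ŷ = 42.7674

Step 2: Calculate residual
Residual = 46.06 - 42.7674
Residual = 3.2926

Interpretation: the model underestimates the actual value by 3.2926 at this point (positive residual → observation lies above the fitted line).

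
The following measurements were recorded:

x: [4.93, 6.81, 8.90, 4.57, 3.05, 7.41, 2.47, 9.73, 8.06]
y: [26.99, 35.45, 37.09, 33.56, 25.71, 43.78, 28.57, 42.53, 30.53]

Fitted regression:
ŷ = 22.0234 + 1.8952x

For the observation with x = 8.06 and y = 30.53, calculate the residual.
Residual = -6.7687

The residual is the difference between the actual value and the predicted value:

Residual = y - ŷ

Step 1: Calculate predicted value
ŷ = 22.0234 + 1.8952 × 8.06
ŷ = 37.2987

Step 2: Calculate residual
Residual = 30.53 - 37.2987
Residual = -6.7687

The residual is negative, so the observed y = 30.53 sits below the regression line (the line overestimates it by 6.7687).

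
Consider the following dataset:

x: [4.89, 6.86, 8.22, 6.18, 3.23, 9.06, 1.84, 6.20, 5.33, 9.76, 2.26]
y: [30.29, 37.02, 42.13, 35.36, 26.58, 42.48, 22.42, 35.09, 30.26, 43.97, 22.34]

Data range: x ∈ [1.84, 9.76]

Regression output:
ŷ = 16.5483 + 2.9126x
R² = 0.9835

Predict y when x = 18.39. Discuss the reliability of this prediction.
ŷ = 70.1110 (extrapolation — x = 18.39 lies outside [1.84, 9.76], so reliability is low).

Prediction calculation:
ŷ = 16.5483 + 2.9126 × 18.39
ŷ = 70.1110

Reliability:
- Data range: x ∈ [1.84, 9.76]
- Prediction point: x = 18.39 is 8.63 units above the observed range → this is EXTRAPOLATION, not interpolation

Why that matters here:
- The linear relationship may not hold outside the observed range
- The standard error of prediction grows with (x − x̄)², and x = 18.39 is far from x̄ = 5.80
- R² describes fit only over the sampled x values; it says nothing about behaviour beyond them

A defensible statement: 'if the linear trend continued to x = 18.39, y would be about 70.1110' — the premise is untested.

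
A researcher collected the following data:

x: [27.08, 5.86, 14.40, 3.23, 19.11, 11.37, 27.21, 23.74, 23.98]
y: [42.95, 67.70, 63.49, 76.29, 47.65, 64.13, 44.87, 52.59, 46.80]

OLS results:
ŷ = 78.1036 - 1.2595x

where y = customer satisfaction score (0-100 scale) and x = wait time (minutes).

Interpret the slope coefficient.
For each additional minute of wait time, predicted satisfaction score decreases by approximately 1.2595 points.

The slope coefficient β₁ = -1.2595 represents the marginal effect of wait time on satisfaction score.

Interpretation:
- Wait time up by 1 minute → predicted satisfaction score decreases by 1.2595 points
- The effect is assumed constant over the observed range of x (linearity)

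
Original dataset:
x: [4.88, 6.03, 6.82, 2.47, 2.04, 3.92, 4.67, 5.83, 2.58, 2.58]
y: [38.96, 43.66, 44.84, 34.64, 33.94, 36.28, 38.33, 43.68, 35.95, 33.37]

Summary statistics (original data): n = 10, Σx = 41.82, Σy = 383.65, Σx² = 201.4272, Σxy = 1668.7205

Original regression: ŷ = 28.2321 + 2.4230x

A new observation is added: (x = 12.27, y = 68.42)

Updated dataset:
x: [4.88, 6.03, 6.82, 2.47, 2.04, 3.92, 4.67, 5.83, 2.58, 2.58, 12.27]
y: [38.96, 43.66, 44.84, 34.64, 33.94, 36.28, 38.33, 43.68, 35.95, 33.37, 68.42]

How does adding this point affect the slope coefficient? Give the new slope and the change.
New slope β₁ = 3.3171 versus 2.4230 before: a change of +0.8941 (+36.9%).

x = 12.27 lies well outside the original x-range [2.04, 6.82] (x̄ ≈ 4.18), so this observation has high leverage and can move the slope substantially.

Step 1: Update the sums with the new point (n goes from 10 to 11)
Σx  = 41.82 + 12.27 = 54.09
Σy  = 383.65 + 68.42 = 452.07
Σx² = 201.4272 + 12.27² = 201.4272 + 150.5529 = 351.9801
Σxy = 1668.7205 + 12.27×68.42 = 1668.7205 + 839.5134 = 2508.2339

Step 2: Recompute the slope with b₁ = (nΣxy − ΣxΣy) / (nΣx² − (Σx)²)
Numerator   = 11×2508.2339 − 54.09×452.07 = 27590.5729 − 24452.4663 = 3138.1066
Denominator = 11×351.9801 − 54.09² = 3871.7811 − 2925.7281 = 946.0530
b₁(new) = 3138.1066 / 946.0530 = 3.3171

(Same formula on the original sums: (10×1668.7205 − 41.82×383.65) / (10×201.4272 − 41.82²) = 642.9620 / 265.3596 = 2.4230, matching the given fit.)

Step 3: Change in slope
Δβ₁ = 3.3171 − 2.4230 = +0.8941
Relative change = +0.8941 / 2.4230 × 100% = +36.9%
→ the slope increases when the point is added.

Because the point sits above the extension of the original line at a high-leverage x, it tilts the fit up.
In practice: check such a point for data-entry or measurement error.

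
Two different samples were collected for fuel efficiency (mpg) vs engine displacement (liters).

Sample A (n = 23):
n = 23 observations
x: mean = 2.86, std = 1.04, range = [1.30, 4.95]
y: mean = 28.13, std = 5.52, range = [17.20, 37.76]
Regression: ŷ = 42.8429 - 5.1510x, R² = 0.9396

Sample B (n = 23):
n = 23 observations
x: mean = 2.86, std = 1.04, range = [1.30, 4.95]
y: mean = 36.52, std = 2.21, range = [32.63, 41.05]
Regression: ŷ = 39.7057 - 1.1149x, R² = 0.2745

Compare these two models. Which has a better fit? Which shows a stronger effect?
Model A has the better fit (R² = 0.9396 vs 0.2745). Model A shows the stronger effect (|β₁| = 5.1510 vs 1.1149).

Model Comparison:

Fit — compare R²:
- Model A: R² = 0.9396 → 93.96% of variance in fuel efficiency explained
- Model B: R² = 0.2745 → 27.45% of variance in fuel efficiency explained
- 0.9396 > 0.2745 → Model A has the better fit

Effect size (slope magnitude):
- Model A: β₁ = -5.1510 → predicted fuel efficiency falls 5.1510 mpg per additional liter of engine displacement
- Model B: β₁ = -1.1149 → predicted fuel efficiency falls 1.1149 mpg per additional liter of engine displacement
- |-5.1510| > |-1.1149| → Model A shows the stronger marginal effect

Notes:
- The two samples could reflect different populations, time periods, or measurement quality.
- A steeper slope doesn't make a better model if the scatter around the line is large.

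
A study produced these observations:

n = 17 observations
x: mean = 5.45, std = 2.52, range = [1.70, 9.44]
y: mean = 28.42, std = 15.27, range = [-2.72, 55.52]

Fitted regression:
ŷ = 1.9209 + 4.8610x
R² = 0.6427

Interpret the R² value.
The model explains 64.27% of the variance in y (R² = 0.6427), leaving 35.73% unexplained; the fit is moderate.

R² = 1 − SS_res/SS_tot compares the residual scatter to the total scatter of y about its mean.

Here R² = 0.6427:
- Explained: 64.27% of the variation in y
- Unexplained (residual): 100% − 64.27% = 35.73%
- Rule of thumb (below 0.3 weak; 0.3 to below 0.7 moderate; 0.7 and above strong) → moderate

Note: R² says nothing about causation, and a high R² does not by itself mean the linear form is appropriate — check the residuals.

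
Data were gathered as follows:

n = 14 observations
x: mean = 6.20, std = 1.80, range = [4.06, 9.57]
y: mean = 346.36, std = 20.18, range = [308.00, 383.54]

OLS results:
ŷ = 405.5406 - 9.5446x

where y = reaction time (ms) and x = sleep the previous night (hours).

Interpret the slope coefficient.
On average, reaction time is about 9.5446 ms lower for every extra hour of sleep.

The slope coefficient β₁ = -9.5446 represents the marginal effect of sleep on reaction time.

Interpretation:
- Sleep up by 1 hour → predicted reaction time decreases by 9.5446 ms
- The effect is assumed constant over the observed range of x (linearity)

The intercept β₀ = 405.5406 is the predicted reaction time when sleep = 0; since the smallest observed x is 4.06, this is an extrapolation and mainly anchors the line.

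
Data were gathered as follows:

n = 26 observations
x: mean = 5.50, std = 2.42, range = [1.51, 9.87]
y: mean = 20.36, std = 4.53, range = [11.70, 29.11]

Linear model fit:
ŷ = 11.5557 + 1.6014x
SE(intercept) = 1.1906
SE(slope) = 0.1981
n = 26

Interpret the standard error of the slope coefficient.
SE(β̂₁) = 0.1981 is the estimated standard deviation of the slope estimate across repeated samples; relative to β̂₁ = 1.6014 that is 12.4%, a precise estimate.

SE(β̂₁) = s / √Sxx, where s is the residual standard deviation and Sxx = Σ(x − x̄)². It is the yardstick for how far β̂₁ = 1.6014 could plausibly be from the true slope.

Relative precision:
- SE / |β̂₁| = 0.1981 / 1.6014 = 12.4%
- Rule of thumb (under 20%: precise; 20% to under 50%: moderately precise; 50% or more: imprecise) → precise

Link to interval estimation: a confidence interval for β₁ is β̂₁ ± t* × 0.1981, so SE sets the half-width per unit of t*.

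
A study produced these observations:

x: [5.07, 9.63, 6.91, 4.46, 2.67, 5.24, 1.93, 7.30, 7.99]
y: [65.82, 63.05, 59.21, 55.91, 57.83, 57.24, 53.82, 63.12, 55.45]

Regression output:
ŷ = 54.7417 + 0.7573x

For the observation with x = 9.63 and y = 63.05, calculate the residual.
Residual = 1.0155

The residual is the difference between the actual value and the predicted value:

Residual = y - ŷ

Step 1: Calculate predicted value
ŷ = 54.7417 + 0.7573 × 9.63
ŷ = 62.0345

Step 2: Calculate residual
Residual = 63.05 - 62.0345
Residual = 1.0155

Sign check: y > ŷ, so the point is above the line and the fit underestimates here.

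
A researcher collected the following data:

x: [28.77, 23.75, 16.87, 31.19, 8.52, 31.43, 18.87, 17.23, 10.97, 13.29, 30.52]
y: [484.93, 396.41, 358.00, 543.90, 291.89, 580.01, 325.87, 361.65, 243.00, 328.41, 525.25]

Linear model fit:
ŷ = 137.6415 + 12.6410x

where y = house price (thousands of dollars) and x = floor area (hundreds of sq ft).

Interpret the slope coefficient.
On average, house price is about 12.6410 thousand dollars higher for every extra hundred sq ft of floor area.

The slope coefficient β₁ = 12.6410 represents the marginal effect of floor area on house price.

Interpretation:
- Floor area up by 1 hundred sq ft → predicted house price increases by 12.6410 thousand dollars
- The effect is assumed constant over the observed range of x (linearity)

(β₀ = 137.6415 is the fitted value at x = 0 and is not part of the slope interpretation.)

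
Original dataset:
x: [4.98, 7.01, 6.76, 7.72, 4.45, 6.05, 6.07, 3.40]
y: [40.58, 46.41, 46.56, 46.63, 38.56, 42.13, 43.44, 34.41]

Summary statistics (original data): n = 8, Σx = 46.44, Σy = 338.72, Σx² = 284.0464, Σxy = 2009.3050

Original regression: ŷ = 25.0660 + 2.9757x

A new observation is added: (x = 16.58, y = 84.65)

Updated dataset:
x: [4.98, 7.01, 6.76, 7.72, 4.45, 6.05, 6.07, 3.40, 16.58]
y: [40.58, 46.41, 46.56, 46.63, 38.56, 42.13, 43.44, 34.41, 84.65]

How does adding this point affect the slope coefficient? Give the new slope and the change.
Adding the point moves β₁ from 2.9757 to 3.8098, i.e. it increases by 0.8341 (+28.0%).

The new point has HIGH LEVERAGE: x = 16.58 is far from the original mean x̄ = 46.44/8 ≈ 5.81 (original range [3.40, 7.72]).

Step 1: Update the sums with the new point (n goes from 8 to 9)
Σx  = 46.44 + 16.58 = 63.02
Σy  = 338.72 + 84.65 = 423.37
Σx² = 284.0464 + 16.58² = 284.0464 + 274.8964 = 558.9428
Σxy = 2009.3050 + 16.58×84.65 = 2009.3050 + 1403.4970 = 3412.8020

Step 2: Recompute the slope with b₁ = (nΣxy − ΣxΣy) / (nΣx² − (Σx)²)
Numerator   = 9×3412.8020 − 63.02×423.37 = 30715.2180 − 26680.7774 = 4034.4406
Denominator = 9×558.9428 − 63.02² = 5030.4852 − 3971.5204 = 1058.9648
b₁(new) = 4034.4406 / 1058.9648 = 3.8098

(Same formula on the original sums: (8×2009.3050 − 46.44×338.72) / (8×284.0464 − 46.44²) = 344.2832 / 115.6976 = 2.9757, matching the given fit.)

Step 3: Change in slope
Δβ₁ = 3.8098 − 2.9757 = +0.8341
Relative change = +0.8341 / 2.9757 × 100% = +28.0%
→ the slope increases when the point is added.

A high-leverage point only changes the slope if it is off the original line; here y = 84.65 is above the original trend, so the slope increases.
In practice: refit with and without it and report both if conclusions differ.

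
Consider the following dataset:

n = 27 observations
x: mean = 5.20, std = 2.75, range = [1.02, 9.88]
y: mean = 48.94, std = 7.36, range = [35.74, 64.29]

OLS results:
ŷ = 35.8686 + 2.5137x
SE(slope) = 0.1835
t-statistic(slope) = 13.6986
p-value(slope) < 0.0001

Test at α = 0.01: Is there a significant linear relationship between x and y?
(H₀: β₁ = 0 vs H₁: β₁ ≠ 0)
Since p-value < 0.0001 < α = 0.01, reject H₀ — the slope is significantly different from 0.

Hypothesis test for the slope coefficient:

H₀: β₁ = 0 (no linear relationship)
H₁: β₁ ≠ 0 (linear relationship exists)

Test statistic: t = β̂₁ / SE(β̂₁) = 2.5137 / 0.1835 = 13.6986

The p-value (<0.0001) is the probability, under H₀, of a t-statistic at least as extreme as |t| = 13.6986 (two-sided, df = n − 2 = 25).

Decision rule: reject H₀ if p-value < α.
p-value < 0.0001 < α = 0.01 → reject H₀.

There is sufficient evidence at the 1% significance level to conclude that a linear relationship exists between x and y.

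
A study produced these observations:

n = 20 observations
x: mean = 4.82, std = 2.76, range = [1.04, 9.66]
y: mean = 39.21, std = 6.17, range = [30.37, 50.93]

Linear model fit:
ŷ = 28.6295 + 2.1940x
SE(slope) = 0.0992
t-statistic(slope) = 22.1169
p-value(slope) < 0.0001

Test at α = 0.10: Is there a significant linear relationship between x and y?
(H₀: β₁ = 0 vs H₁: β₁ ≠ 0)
Since p-value < 0.0001 < α = 0.10, reject H₀ — the slope is significantly different from 0.

Hypothesis test for the slope coefficient:

H₀: β₁ = 0 (no linear relationship)
H₁: β₁ ≠ 0 (linear relationship exists)

Test statistic: t = β̂₁ / SE(β̂₁) = 2.1940 / 0.0992 = 22.1169

p < 0.0001: how often a slope estimate this far from 0 (in SE units) would arise by chance if β₁ were truly 0.

Decision rule: reject H₀ if p-value < α.
p-value < 0.0001 < α = 0.10 → reject H₀.

Conclusion: the linear association between x and y is significant at the 10% level.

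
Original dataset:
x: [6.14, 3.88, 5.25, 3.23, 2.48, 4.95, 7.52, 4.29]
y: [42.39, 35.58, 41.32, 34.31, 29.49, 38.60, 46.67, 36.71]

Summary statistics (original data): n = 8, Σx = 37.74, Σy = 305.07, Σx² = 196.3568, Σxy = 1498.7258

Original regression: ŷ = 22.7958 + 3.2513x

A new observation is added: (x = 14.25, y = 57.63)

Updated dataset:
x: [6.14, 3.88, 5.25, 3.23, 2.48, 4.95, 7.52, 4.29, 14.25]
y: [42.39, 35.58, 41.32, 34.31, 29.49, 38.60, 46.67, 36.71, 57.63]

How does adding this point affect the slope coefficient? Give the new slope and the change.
The slope changes from 3.2513 to 2.2682 (change of -0.9831, or -30.2%).

The new point has HIGH LEVERAGE: x = 14.25 is far from the original mean x̄ = 37.74/8 ≈ 4.72 (original range [2.48, 7.52]).

Step 1: Update the sums with the new point (n goes from 8 to 9)
Σx  = 37.74 + 14.25 = 51.99
Σy  = 305.07 + 57.63 = 362.70
Σx² = 196.3568 + 14.25² = 196.3568 + 203.0625 = 399.4193
Σxy = 1498.7258 + 14.25×57.63 = 1498.7258 + 821.2275 = 2319.9533

Step 2: Recompute the slope with b₁ = (nΣxy − ΣxΣy) / (nΣx² − (Σx)²)
Numerator   = 9×2319.9533 − 51.99×362.70 = 20879.5797 − 18856.7730 = 2022.8067
Denominator = 9×399.4193 − 51.99² = 3594.7737 − 2702.9601 = 891.8136
b₁(new) = 2022.8067 / 891.8136 = 2.2682

(Same formula on the original sums: (8×1498.7258 − 37.74×305.07) / (8×196.3568 − 37.74²) = 476.4646 / 146.5468 = 3.2513, matching the given fit.)

Step 3: Change in slope
Δβ₁ = 2.2682 − 3.2513 = -0.9831
Relative change = -0.9831 / 3.2513 × 100% = -30.2%
→ the slope decreases when the point is added.

A high-leverage point only changes the slope if it is off the original line; here y = 57.63 is below the original trend, so the slope decreases.
In practice: refit with and without it and report both if conclusions differ.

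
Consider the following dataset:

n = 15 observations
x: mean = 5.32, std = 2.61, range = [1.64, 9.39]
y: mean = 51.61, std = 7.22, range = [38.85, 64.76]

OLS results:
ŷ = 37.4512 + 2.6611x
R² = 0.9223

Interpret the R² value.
The model explains 92.23% of the variance in y (R² = 0.9223), leaving 7.77% unexplained; the fit is strong.

R² (coefficient of determination) measures the proportion of variance in y explained by the regression model.

Here R² = 0.9223:
- Explained: 92.23% of the variation in y
- Unexplained (residual): 100% − 92.23% = 7.77%
- Rule of thumb (below 0.3 weak; 0.3 to below 0.7 moderate; 0.7 and above strong) → strong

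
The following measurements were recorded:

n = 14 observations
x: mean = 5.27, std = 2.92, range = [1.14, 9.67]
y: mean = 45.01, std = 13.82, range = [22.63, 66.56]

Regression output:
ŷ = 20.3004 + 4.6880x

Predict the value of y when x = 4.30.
ŷ = 40.4588

x = 4.30 lies inside the observed range [1.14, 9.67], so the fitted equation applies directly:

ŷ = 20.3004 + 4.6880 × 4.30
ŷ = 20.3004 + 20.1584
ŷ = 40.4588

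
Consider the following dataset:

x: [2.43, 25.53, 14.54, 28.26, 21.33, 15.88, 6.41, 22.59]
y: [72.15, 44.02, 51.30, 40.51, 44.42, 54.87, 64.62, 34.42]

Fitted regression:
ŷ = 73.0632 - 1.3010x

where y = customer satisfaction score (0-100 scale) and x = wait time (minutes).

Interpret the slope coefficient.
For each additional minute of wait time, predicted satisfaction score decreases by approximately 1.3010 points.

β₁ = -1.3010 is the change in predicted satisfaction score (points) per additional minute of wait time.

Interpretation:
- Wait time up by 1 minute → predicted satisfaction score decreases by 1.3010 points
- This is a linear approximation: the same per-unit change is assumed across the whole observed x range

(β₀ = 73.0632 is the fitted value at x = 0 and is not part of the slope interpretation.)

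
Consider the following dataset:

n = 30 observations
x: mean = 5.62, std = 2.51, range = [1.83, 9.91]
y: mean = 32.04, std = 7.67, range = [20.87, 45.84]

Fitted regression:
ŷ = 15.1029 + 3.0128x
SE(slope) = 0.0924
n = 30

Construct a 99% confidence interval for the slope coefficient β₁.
The 99% CI for β₁ is (2.7575, 3.2681)

Confidence interval for the slope:

The 99% CI for β₁ is: β̂₁ ± t*(α/2, n-2) × SE(β̂₁)

Step 1: Find critical t-value
- Confidence level = 0.99
- Degrees of freedom = n - 2 = 30 - 2 = 28
- t*(α/2, 28) = 2.7633

Step 2: Calculate margin of error
Margin = 2.7633 × 0.0924 = 0.2553

Step 3: Construct interval
CI = 3.0128 ± 0.2553
CI = (2.7575, 3.2681)

Interpretation: each one-unit increase in x is associated with a change in mean y of between 2.7575 and 3.2681, with 99% confidence.
Both endpoints are positive, so the data support a genuinely positive slope at this confidence level.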